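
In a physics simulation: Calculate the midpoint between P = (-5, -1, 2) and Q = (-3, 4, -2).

M = ((x₁+x₂)/2, (y₁+y₂)/2, (z₁+z₂)/2)
  = ((-5 - 3)/2, (-1 + 4)/2, (2 - 2)/2)
  = (-8/2, 3/2, 0/2)
  = (-4, 1.5, 0)

(-4, 1.5, 0)


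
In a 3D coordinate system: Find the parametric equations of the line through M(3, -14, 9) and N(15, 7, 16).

Direction vector d = N - M = (15 - 3, 7 + 14, 16 - 9) = (12, 21, 7)
Parametric form r = M + t·d:
x = 3 + 12t, y = -14 + 21t, z = 9 + 7t

x = 3 + 12t, y = -14 + 21t, z = 9 + 7t


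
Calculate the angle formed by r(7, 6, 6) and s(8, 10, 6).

r·s = 7·8 + 6·10 + 6·6 = 56 + 60 + 36 = 152
|r| = √(7² + 6² + 6²) = √121 ≈ 11
|s| = √(8² + 10² + 6²) = √200 ≈ 14.14
cos θ = (r·s)/(|r||s|) = 152/(11·14.14) ≈ 0.9771
θ = arccos(0.9771) ≈ 12.29°

12.29°


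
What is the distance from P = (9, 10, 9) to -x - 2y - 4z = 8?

distance = |a·x₀ + b·y₀ + c·z₀ - d| / √(a² + b² + c²)
  = |(-1)·9 + (-2)·10 + (-4)·9 - 8| / √((-1)² + (-2)² + (-4)²)
  = |-9 - 20 - 36 - 8| / √(1 + 4 + 16)
  = |-73| / √21
  = 73 / 4.583
  ≈ 15.93

15.93


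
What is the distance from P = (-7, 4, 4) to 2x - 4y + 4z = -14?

distance = |a·x₀ + b·y₀ + c·z₀ - d| / √(a² + b² + c²)
  = |2·(-7) + (-4)·4 + 4·4 - (-14)| / √(2² + (-4)² + 4²)
  = |-14 - 16 + 16 + 14| / √(4 + 16 + 16)
  = |0| / √36
  = 0 / 6
  ≈ 0

0


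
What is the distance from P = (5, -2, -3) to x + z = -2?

distance = |a·x₀ + b·y₀ + c·z₀ - d| / √(a² + b² + c²)
  = |1·5 + 0·(-2) + 1·(-3) - (-2)| / √(1² + 0² + 1²)
  = |5 + 0 - 3 + 2| / √(1 + 0 + 1)
  = |4| / √2
  = 4 / 1.414
  ≈ 2.828

2.828


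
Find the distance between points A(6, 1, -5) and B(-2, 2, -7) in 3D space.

d = √[(x₂-x₁)² + (y₂-y₁)² + (z₂-z₁)²]
  = √[(-8)² + 1² + (-2)²]
  = √[64 + 1 + 4]
  = √69
  ≈ 8.307

8.307


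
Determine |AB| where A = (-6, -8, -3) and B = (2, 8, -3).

d = √[(x₂-x₁)² + (y₂-y₁)² + (z₂-z₁)²]
  = √[8² + 16² + 0²]
  = √[64 + 256 + 0]
  = √320
  ≈ 17.89

17.89


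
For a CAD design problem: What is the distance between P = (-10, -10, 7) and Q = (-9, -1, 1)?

d = √[(x₂-x₁)² + (y₂-y₁)² + (z₂-z₁)²]
  = √[1² + 9² + (-6)²]
  = √[1 + 81 + 36]
  = √118
  ≈ 10.86

10.86


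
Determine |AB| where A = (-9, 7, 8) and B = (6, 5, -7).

d = √[(x₂-x₁)² + (y₂-y₁)² + (z₂-z₁)²]
  = √[15² + (-2)² + (-15)²]
  = √[225 + 4 + 225]
  = √454
  ≈ 21.31

21.31


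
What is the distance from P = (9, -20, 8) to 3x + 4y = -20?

distance = |a·x₀ + b·y₀ + c·z₀ - d| / √(a² + b² + c²)
  = |3·9 + 4·(-20) + 0·8 - (-20)| / √(3² + 4² + 0²)
  = |27 - 80 + 0 + 20| / √(9 + 16 + 0)
  = |-33| / √25
  = 33 / 5
  ≈ 6.6

6.6


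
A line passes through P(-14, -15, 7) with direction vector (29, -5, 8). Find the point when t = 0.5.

P(t) = P + t·d
  = (-14 + 29·0.5, -15 + (-5)·0.5, 7 + 8·0.5)
  = (-14 + 14.5, -15 - 2.5, 7 + 4)
  = (0.5, -17.5, 11)

(0.5, -17.5, 11)


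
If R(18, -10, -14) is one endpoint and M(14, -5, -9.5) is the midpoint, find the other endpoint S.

S = 2M - R
  = (2·14 - 18, 2·(-5) - (-10), 2·(-9.5) - (-14))
  = (28 - 18, -10 + 10, -19 + 14)
  = (10, 0, -5)

(10, 0, -5)


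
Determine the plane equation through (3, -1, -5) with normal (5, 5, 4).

The plane through P with normal n = (a, b, c) satisfies n·(r - P) = 0,
i.e. ax + by + cz = a·x₀ + b·y₀ + c·z₀.
d = 5·3 + 5·(-1) + 4·(-5)
  = 15 - 5 - 20
  = -10
Equation: 5x + 5y + 4z = -10

5x + 5y + 4z = -10


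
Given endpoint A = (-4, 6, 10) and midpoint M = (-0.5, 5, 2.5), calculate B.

B = 2M - A
  = (2·(-0.5) - (-4), 2·5 - 6, 2·2.5 - 10)
  = (-1 + 4, 10 - 6, 5 - 10)
  = (3, 4, -5)

(3, 4, -5)


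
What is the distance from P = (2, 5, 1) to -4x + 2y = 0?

distance = |a·x₀ + b·y₀ + c·z₀ - d| / √(a² + b² + c²)
  = |(-4)·2 + 2·5 + 0·1 - 0| / √((-4)² + 2² + 0²)
  = |-8 + 10 + 0 + 0| / √(16 + 4 + 0)
  = |2| / √20
  = 2 / 4.472
  ≈ 0.4472

0.4472


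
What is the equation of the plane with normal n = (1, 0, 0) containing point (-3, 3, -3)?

The plane through P with normal n = (a, b, c) satisfies n·(r - P) = 0,
i.e. ax + by + cz = a·x₀ + b·y₀ + c·z₀.
d = 1·(-3) + 0·3 + 0·(-3)
  = -3 + 0 + 0
  = -3
Equation: x = -3

x = -3


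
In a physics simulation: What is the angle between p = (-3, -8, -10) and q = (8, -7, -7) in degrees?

p·q = (-3)·8 + (-8)·(-7) + (-10)·(-7) = -24 + 56 + 70 = 102
|p| = √((-3)² + (-8)² + (-10)²) = √173 ≈ 13.15
|q| = √(8² + (-7)² + (-7)²) = √162 ≈ 12.73
cos θ = (p·q)/(|p||q|) = 102/(13.15·12.73) ≈ 0.6093
θ = arccos(0.6093) ≈ 52.46°

52.46°


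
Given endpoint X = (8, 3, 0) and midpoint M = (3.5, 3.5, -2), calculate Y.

Y = 2M - X
  = (2·3.5 - 8, 2·3.5 - 3, 2·(-2) - 0)
  = (7 - 8, 7 - 3, -4 + 0)
  = (-1, 4, -4)

(-1, 4, -4)


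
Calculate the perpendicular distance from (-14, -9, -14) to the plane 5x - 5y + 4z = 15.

distance = |a·x₀ + b·y₀ + c·z₀ - d| / √(a² + b² + c²)
  = |5·(-14) + (-5)·(-9) + 4·(-14) - 15| / √(5² + (-5)² + 4²)
  = |-70 + 45 - 56 - 15| / √(25 + 25 + 16)
  = |-96| / √66
  = 96 / 8.124
  ≈ 11.82

11.82


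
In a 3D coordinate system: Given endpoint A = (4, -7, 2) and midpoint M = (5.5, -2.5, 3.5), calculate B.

B = 2M - A
  = (2·5.5 - 4, 2·(-2.5) - (-7), 2·3.5 - 2)
  = (11 - 4, -5 + 7, 7 - 2)
  = (7, 2, 5)

(7, 2, 5)


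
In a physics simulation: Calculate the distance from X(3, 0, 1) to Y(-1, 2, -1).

d = √[(x₂-x₁)² + (y₂-y₁)² + (z₂-z₁)²]
  = √[(-4)² + 2² + (-2)²]
  = √[16 + 4 + 4]
  = √24
  ≈ 4.899

4.899


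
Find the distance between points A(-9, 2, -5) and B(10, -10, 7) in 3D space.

d = √[(x₂-x₁)² + (y₂-y₁)² + (z₂-z₁)²]
  = √[19² + (-12)² + 12²]
  = √[361 + 144 + 144]
  = √649
  ≈ 25.48

25.48


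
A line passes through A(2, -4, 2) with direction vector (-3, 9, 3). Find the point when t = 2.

P(t) = A + t·d
  = (2 + (-3)·2, -4 + 9·2, 2 + 3·2)
  = (2 - 6, -4 + 18, 2 + 6)
  = (-4, 14, 8)

(-4, 14, 8)


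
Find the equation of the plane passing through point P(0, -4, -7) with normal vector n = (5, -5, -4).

The plane through P with normal n = (a, b, c) satisfies n·(r - P) = 0,
i.e. ax + by + cz = a·x₀ + b·y₀ + c·z₀.
d = 5·0 + (-5)·(-4) + (-4)·(-7)
  = 0 + 20 + 28
  = 48
Equation: 5x - 5y - 4z = 48

5x - 5y - 4z = 48


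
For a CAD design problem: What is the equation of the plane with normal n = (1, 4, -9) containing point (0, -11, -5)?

The plane through P with normal n = (a, b, c) satisfies n·(r - P) = 0,
i.e. ax + by + cz = a·x₀ + b·y₀ + c·z₀.
d = 1·0 + 4·(-11) + (-9)·(-5)
  = 0 - 44 + 45
  = 1
Equation: x + 4y - 9z = 1

x + 4y - 9z = 1


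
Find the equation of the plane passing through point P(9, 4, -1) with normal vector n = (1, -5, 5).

The plane through P with normal n = (a, b, c) satisfies n·(r - P) = 0,
i.e. ax + by + cz = a·x₀ + b·y₀ + c·z₀.
d = 1·9 + (-5)·4 + 5·(-1)
  = 9 - 20 - 5
  = -16
Equation: x - 5y + 5z = -16

x - 5y + 5z = -16


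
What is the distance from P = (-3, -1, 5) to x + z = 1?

distance = |a·x₀ + b·y₀ + c·z₀ - d| / √(a² + b² + c²)
  = |1·(-3) + 0·(-1) + 1·5 - 1| / √(1² + 0² + 1²)
  = |-3 + 0 + 5 - 1| / √(1 + 0 + 1)
  = |1| / √2
  = 1 / 1.414
  ≈ 0.7071

0.7071


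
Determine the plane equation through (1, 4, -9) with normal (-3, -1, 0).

The plane through P with normal n = (a, b, c) satisfies n·(r - P) = 0,
i.e. ax + by + cz = a·x₀ + b·y₀ + c·z₀.
d = (-3)·1 + (-1)·4 + 0·(-9)
  = -3 - 4 + 0
  = -7
Equation: -3x - y = -7

-3x - y = -7


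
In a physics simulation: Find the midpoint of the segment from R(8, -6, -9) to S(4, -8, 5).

M = ((x₁+x₂)/2, (y₁+y₂)/2, (z₁+z₂)/2)
  = ((8 + 4)/2, (-6 - 8)/2, (-9 + 5)/2)
  = (12/2, -14/2, -4/2)
  = (6, -7, -2)

(6, -7, -2)


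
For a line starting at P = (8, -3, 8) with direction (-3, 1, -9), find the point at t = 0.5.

P(t) = P + t·d
  = (8 + (-3)·0.5, -3 + 1·0.5, 8 + (-9)·0.5)
  = (8 - 1.5, -3 + 0.5, 8 - 4.5)
  = (6.5, -2.5, 3.5)

(6.5, -2.5, 3.5)


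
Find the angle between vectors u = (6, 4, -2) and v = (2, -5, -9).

u·v = 6·2 + 4·(-5) + (-2)·(-9) = 12 - 20 + 18 = 10
|u| = √(6² + 4² + (-2)²) = √56 ≈ 7.483
|v| = √(2² + (-5)² + (-9)²) = √110 ≈ 10.49
cos θ = (u·v)/(|u||v|) = 10/(7.483·10.49) ≈ 0.1274
θ = arccos(0.1274) ≈ 82.68°

82.68°


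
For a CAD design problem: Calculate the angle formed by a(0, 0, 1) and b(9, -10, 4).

a·b = 0·9 + 0·(-10) + 1·4 = 0 + 0 + 4 = 4
|a| = √(0² + 0² + 1²) = √1 ≈ 1
|b| = √(9² + (-10)² + 4²) = √197 ≈ 14.04
cos θ = (a·b)/(|a||b|) = 4/(1·14.04) ≈ 0.285
θ = arccos(0.285) ≈ 73.44°

73.44°


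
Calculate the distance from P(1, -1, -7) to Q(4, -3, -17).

d = √[(x₂-x₁)² + (y₂-y₁)² + (z₂-z₁)²]
  = √[3² + (-2)² + (-10)²]
  = √[9 + 4 + 100]
  = √113
  ≈ 10.63

10.63


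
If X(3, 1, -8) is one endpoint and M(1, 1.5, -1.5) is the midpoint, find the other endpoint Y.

Y = 2M - X
  = (2·1 - 3, 2·1.5 - 1, 2·(-1.5) - (-8))
  = (2 - 3, 3 - 1, -3 + 8)
  = (-1, 2, 5)

(-1, 2, 5)


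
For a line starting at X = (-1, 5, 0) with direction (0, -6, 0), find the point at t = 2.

P(t) = X + t·d
  = (-1 + 0·2, 5 + (-6)·2, 0 + 0·2)
  = (-1 + 0, 5 - 12, 0 + 0)
  = (-1, -7, 0)

(-1, -7, 0)


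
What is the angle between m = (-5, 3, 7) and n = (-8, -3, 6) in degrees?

m·n = (-5)·(-8) + 3·(-3) + 7·6 = 40 - 9 + 42 = 73
|m| = √((-5)² + 3² + 7²) = √83 ≈ 9.11
|n| = √((-8)² + (-3)² + 6²) = √109 ≈ 10.44
cos θ = (m·n)/(|m||n|) = 73/(9.11·10.44) ≈ 0.7675
θ = arccos(0.7675) ≈ 39.87°

39.87°


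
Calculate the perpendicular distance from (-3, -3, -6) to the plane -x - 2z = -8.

distance = |a·x₀ + b·y₀ + c·z₀ - d| / √(a² + b² + c²)
  = |(-1)·(-3) + 0·(-3) + (-2)·(-6) - (-8)| / √((-1)² + 0² + (-2)²)
  = |3 + 0 + 12 + 8| / √(1 + 0 + 4)
  = |23| / √5
  = 23 / 2.236
  ≈ 10.29

10.29


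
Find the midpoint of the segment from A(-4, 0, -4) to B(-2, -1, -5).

M = ((x₁+x₂)/2, (y₁+y₂)/2, (z₁+z₂)/2)
  = ((-4 - 2)/2, (0 - 1)/2, (-4 - 5)/2)
  = (-6/2, -1/2, -9/2)
  = (-3, -0.5, -4.5)

(-3, -0.5, -4.5)


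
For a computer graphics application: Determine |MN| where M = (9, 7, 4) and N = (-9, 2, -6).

d = √[(x₂-x₁)² + (y₂-y₁)² + (z₂-z₁)²]
  = √[(-18)² + (-5)² + (-10)²]
  = √[324 + 25 + 100]
  = √449
  ≈ 21.19

21.19


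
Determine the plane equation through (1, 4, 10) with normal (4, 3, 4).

The plane through P with normal n = (a, b, c) satisfies n·(r - P) = 0,
i.e. ax + by + cz = a·x₀ + b·y₀ + c·z₀.
d = 4·1 + 3·4 + 4·10
  = 4 + 12 + 40
  = 56
Equation: 4x + 3y + 4z = 56

4x + 3y + 4z = 56


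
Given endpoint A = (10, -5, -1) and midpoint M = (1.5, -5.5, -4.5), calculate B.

B = 2M - A
  = (2·1.5 - 10, 2·(-5.5) - (-5), 2·(-4.5) - (-1))
  = (3 - 10, -11 + 5, -9 + 1)
  = (-7, -6, -8)

(-7, -6, -8)


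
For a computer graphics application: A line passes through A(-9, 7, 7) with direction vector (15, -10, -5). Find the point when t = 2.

P(t) = A + t·d
  = (-9 + 15·2, 7 + (-10)·2, 7 + (-5)·2)
  = (-9 + 30, 7 - 20, 7 - 10)
  = (21, -13, -3)

(21, -13, -3)


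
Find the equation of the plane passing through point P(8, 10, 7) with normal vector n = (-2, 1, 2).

The plane through P with normal n = (a, b, c) satisfies n·(r - P) = 0,
i.e. ax + by + cz = a·x₀ + b·y₀ + c·z₀.
d = (-2)·8 + 1·10 + 2·7
  = -16 + 10 + 14
  = 8
Equation: -2x + y + 2z = 8

-2x + y + 2z = 8


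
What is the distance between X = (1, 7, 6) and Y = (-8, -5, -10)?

d = √[(x₂-x₁)² + (y₂-y₁)² + (z₂-z₁)²]
  = √[(-9)² + (-12)² + (-16)²]
  = √[81 + 144 + 256]
  = √481
  ≈ 21.93

21.93


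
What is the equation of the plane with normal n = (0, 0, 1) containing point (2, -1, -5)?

The plane through P with normal n = (a, b, c) satisfies n·(r - P) = 0,
i.e. ax + by + cz = a·x₀ + b·y₀ + c·z₀.
d = 0·2 + 0·(-1) + 1·(-5)
  = 0 + 0 - 5
  = -5
Equation: z = -5

z = -5


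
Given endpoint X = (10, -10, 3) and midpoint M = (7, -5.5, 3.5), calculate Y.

Y = 2M - X
  = (2·7 - 10, 2·(-5.5) - (-10), 2·3.5 - 3)
  = (14 - 10, -11 + 10, 7 - 3)
  = (4, -1, 4)

(4, -1, 4)


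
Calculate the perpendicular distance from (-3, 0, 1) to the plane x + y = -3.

distance = |a·x₀ + b·y₀ + c·z₀ - d| / √(a² + b² + c²)
  = |1·(-3) + 1·0 + 0·1 - (-3)| / √(1² + 1² + 0²)
  = |-3 + 0 + 0 + 3| / √(1 + 1 + 0)
  = |0| / √2
  = 0 / 1.414
  ≈ 0

0


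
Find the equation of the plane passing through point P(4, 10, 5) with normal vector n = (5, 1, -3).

The plane through P with normal n = (a, b, c) satisfies n·(r - P) = 0,
i.e. ax + by + cz = a·x₀ + b·y₀ + c·z₀.
d = 5·4 + 1·10 + (-3)·5
  = 20 + 10 - 15
  = 15
Equation: 5x + y - 3z = 15

5x + y - 3z = 15


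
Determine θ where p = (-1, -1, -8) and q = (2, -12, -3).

p·q = (-1)·2 + (-1)·(-12) + (-8)·(-3) = -2 + 12 + 24 = 34
|p| = √((-1)² + (-1)² + (-8)²) = √66 ≈ 8.124
|q| = √(2² + (-12)² + (-3)²) = √157 ≈ 12.53
cos θ = (p·q)/(|p||q|) = 34/(8.124·12.53) ≈ 0.334
θ = arccos(0.334) ≈ 70.49°

70.49°


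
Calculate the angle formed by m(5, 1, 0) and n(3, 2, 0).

m·n = 5·3 + 1·2 + 0·0 = 15 + 2 + 0 = 17
|m| = √(5² + 1² + 0²) = √26 ≈ 5.099
|n| = √(3² + 2² + 0²) = √13 ≈ 3.606
cos θ = (m·n)/(|m||n|) = 17/(5.099·3.606) ≈ 0.9247
θ = arccos(0.9247) ≈ 22.38°

22.38°


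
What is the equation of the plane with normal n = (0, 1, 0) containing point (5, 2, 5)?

The plane through P with normal n = (a, b, c) satisfies n·(r - P) = 0,
i.e. ax + by + cz = a·x₀ + b·y₀ + c·z₀.
d = 0·5 + 1·2 + 0·5
  = 0 + 2 + 0
  = 2
Equation: y = 2

y = 2


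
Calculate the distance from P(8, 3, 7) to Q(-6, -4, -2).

d = √[(x₂-x₁)² + (y₂-y₁)² + (z₂-z₁)²]
  = √[(-14)² + (-7)² + (-9)²]
  = √[196 + 49 + 81]
  = √326
  ≈ 18.06

18.06


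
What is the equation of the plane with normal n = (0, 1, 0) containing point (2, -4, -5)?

The plane through P with normal n = (a, b, c) satisfies n·(r - P) = 0,
i.e. ax + by + cz = a·x₀ + b·y₀ + c·z₀.
d = 0·2 + 1·(-4) + 0·(-5)
  = 0 - 4 + 0
  = -4
Equation: y = -4

y = -4


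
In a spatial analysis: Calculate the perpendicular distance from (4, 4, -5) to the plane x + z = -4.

distance = |a·x₀ + b·y₀ + c·z₀ - d| / √(a² + b² + c²)
  = |1·4 + 0·4 + 1·(-5) - (-4)| / √(1² + 0² + 1²)
  = |4 + 0 - 5 + 4| / √(1 + 0 + 1)
  = |3| / √2
  = 3 / 1.414
  ≈ 2.121

2.121


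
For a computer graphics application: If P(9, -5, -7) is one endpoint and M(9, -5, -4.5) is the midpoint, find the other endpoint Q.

Q = 2M - P
  = (2·9 - 9, 2·(-5) - (-5), 2·(-4.5) - (-7))
  = (18 - 9, -10 + 5, -9 + 7)
  = (9, -5, -2)

(9, -5, -2)


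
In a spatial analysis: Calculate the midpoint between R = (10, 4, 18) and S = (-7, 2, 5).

M = ((x₁+x₂)/2, (y₁+y₂)/2, (z₁+z₂)/2)
  = ((10 - 7)/2, (4 + 2)/2, (18 + 5)/2)
  = (3/2, 6/2, 23/2)
  = (1.5, 3, 11.5)

(1.5, 3, 11.5)


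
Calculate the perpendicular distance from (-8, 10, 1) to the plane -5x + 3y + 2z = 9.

distance = |a·x₀ + b·y₀ + c·z₀ - d| / √(a² + b² + c²)
  = |(-5)·(-8) + 3·10 + 2·1 - 9| / √((-5)² + 3² + 2²)
  = |40 + 30 + 2 - 9| / √(25 + 9 + 4)
  = |63| / √38
  = 63 / 6.164
  ≈ 10.22

10.22


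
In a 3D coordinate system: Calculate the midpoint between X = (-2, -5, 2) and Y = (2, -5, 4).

M = ((x₁+x₂)/2, (y₁+y₂)/2, (z₁+z₂)/2)
  = ((-2 + 2)/2, (-5 - 5)/2, (2 + 4)/2)
  = (0/2, -10/2, 6/2)
  = (0, -5, 3)

(0, -5, 3)


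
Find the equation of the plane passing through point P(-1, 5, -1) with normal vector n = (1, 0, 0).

The plane through P with normal n = (a, b, c) satisfies n·(r - P) = 0,
i.e. ax + by + cz = a·x₀ + b·y₀ + c·z₀.
d = 1·(-1) + 0·5 + 0·(-1)
  = -1 + 0 + 0
  = -1
Equation: x = -1

x = -1


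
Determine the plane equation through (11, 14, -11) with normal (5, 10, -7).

The plane through P with normal n = (a, b, c) satisfies n·(r - P) = 0,
i.e. ax + by + cz = a·x₀ + b·y₀ + c·z₀.
d = 5·11 + 10·14 + (-7)·(-11)
  = 55 + 140 + 77
  = 272
Equation: 5x + 10y - 7z = 272

5x + 10y - 7z = 272


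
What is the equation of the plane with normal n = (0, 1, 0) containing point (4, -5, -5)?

The plane through P with normal n = (a, b, c) satisfies n·(r - P) = 0,
i.e. ax + by + cz = a·x₀ + b·y₀ + c·z₀.
d = 0·4 + 1·(-5) + 0·(-5)
  = 0 - 5 + 0
  = -5
Equation: y = -5

y = -5


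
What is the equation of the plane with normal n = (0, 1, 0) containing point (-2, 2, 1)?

The plane through P with normal n = (a, b, c) satisfies n·(r - P) = 0,
i.e. ax + by + cz = a·x₀ + b·y₀ + c·z₀.
d = 0·(-2) + 1·2 + 0·1
  = 0 + 2 + 0
  = 2
Equation: y = 2

y = 2


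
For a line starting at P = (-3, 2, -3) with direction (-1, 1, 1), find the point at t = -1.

P(t) = P + t·d
  = (-3 + (-1)·(-1), 2 + 1·(-1), -3 + 1·(-1))
  = (-3 + 1, 2 - 1, -3 - 1)
  = (-2, 1, -4)

(-2, 1, -4)


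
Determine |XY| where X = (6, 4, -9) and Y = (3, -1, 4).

d = √[(x₂-x₁)² + (y₂-y₁)² + (z₂-z₁)²]
  = √[(-3)² + (-5)² + 13²]
  = √[9 + 25 + 169]
  = √203
  ≈ 14.25

14.25


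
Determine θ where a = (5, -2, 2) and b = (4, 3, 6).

a·b = 5·4 + (-2)·3 + 2·6 = 20 - 6 + 12 = 26
|a| = √(5² + (-2)² + 2²) = √33 ≈ 5.745
|b| = √(4² + 3² + 6²) = √61 ≈ 7.81
cos θ = (a·b)/(|a||b|) = 26/(5.745·7.81) ≈ 0.5795
θ = arccos(0.5795) ≈ 54.58°

54.58°


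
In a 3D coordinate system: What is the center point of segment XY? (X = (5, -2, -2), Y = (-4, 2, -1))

M = ((x₁+x₂)/2, (y₁+y₂)/2, (z₁+z₂)/2)
  = ((5 - 4)/2, (-2 + 2)/2, (-2 - 1)/2)
  = (1/2, 0/2, -3/2)
  = (0.5, 0, -1.5)

(0.5, 0, -1.5)


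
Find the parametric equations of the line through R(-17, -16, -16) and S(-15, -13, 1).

Direction vector d = S - R = (-15 + 17, -13 + 16, 1 + 16) = (2, 3, 17)
Parametric form r = R + t·d:
x = -17 + 2t, y = -16 + 3t, z = -16 + 17t

x = -17 + 2t, y = -16 + 3t, z = -16 + 17t


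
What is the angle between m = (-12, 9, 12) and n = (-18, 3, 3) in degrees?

m·n = (-12)·(-18) + 9·3 + 12·3 = 216 + 27 + 36 = 279
|m| = √((-12)² + 9² + 12²) = √369 ≈ 19.21
|n| = √((-18)² + 3² + 3²) = √342 ≈ 18.49
cos θ = (m·n)/(|m||n|) = 279/(19.21·18.49) ≈ 0.7854
θ = arccos(0.7854) ≈ 38.24°

38.24°


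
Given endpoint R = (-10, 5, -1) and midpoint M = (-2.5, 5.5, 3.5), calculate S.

S = 2M - R
  = (2·(-2.5) - (-10), 2·5.5 - 5, 2·3.5 - (-1))
  = (-5 + 10, 11 - 5, 7 + 1)
  = (5, 6, 8)

(5, 6, 8)


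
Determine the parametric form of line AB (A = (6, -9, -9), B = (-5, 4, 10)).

Direction vector d = B - A = (-5 - 6, 4 + 9, 10 + 9) = (-11, 13, 19)
Parametric form r = A + t·d:
x = 6 - 11t, y = -9 + 13t, z = -9 + 19t

x = 6 - 11t, y = -9 + 13t, z = -9 + 19t


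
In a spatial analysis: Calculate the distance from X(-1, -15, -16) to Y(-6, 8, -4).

d = √[(x₂-x₁)² + (y₂-y₁)² + (z₂-z₁)²]
  = √[(-5)² + 23² + 12²]
  = √[25 + 529 + 144]
  = √698
  ≈ 26.42

26.42


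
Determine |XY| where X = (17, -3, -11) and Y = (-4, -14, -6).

d = √[(x₂-x₁)² + (y₂-y₁)² + (z₂-z₁)²]
  = √[(-21)² + (-11)² + 5²]
  = √[441 + 121 + 25]
  = √587
  ≈ 24.23

24.23


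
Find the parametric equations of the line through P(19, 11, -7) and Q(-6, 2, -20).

Direction vector d = Q - P = (-6 - 19, 2 - 11, -20 + 7) = (-25, -9, -13)
Parametric form r = P + t·d:
x = 19 - 25t, y = 11 - 9t, z = -7 - 13t

x = 19 - 25t, y = 11 - 9t, z = -7 - 13t


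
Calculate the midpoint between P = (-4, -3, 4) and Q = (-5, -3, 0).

M = ((x₁+x₂)/2, (y₁+y₂)/2, (z₁+z₂)/2)
  = ((-4 - 5)/2, (-3 - 3)/2, (4 + 0)/2)
  = (-9/2, -6/2, 4/2)
  = (-4.5, -3, 2)

(-4.5, -3, 2)


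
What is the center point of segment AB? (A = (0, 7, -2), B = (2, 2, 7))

M = ((x₁+x₂)/2, (y₁+y₂)/2, (z₁+z₂)/2)
  = ((0 + 2)/2, (7 + 2)/2, (-2 + 7)/2)
  = (2/2, 9/2, 5/2)
  = (1, 4.5, 2.5)

(1, 4.5, 2.5)


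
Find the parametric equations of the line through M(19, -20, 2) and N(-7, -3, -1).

Direction vector d = N - M = (-7 - 19, -3 + 20, -1 - 2) = (-26, 17, -3)
Parametric form r = M + t·d:
x = 19 - 26t, y = -20 + 17t, z = 2 - 3t

x = 19 - 26t, y = -20 + 17t, z = 2 - 3t


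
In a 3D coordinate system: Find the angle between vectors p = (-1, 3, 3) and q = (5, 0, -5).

p·q = (-1)·5 + 3·0 + 3·(-5) = -5 + 0 - 15 = -20
|p| = √((-1)² + 3² + 3²) = √19 ≈ 4.359
|q| = √(5² + 0² + (-5)²) = √50 ≈ 7.071
cos θ = (p·q)/(|p||q|) = -20/(4.359·7.071) ≈ -0.6489
θ = arccos(-0.6489) ≈ 130.5°

130.5°


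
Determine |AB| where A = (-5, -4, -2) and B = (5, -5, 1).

d = √[(x₂-x₁)² + (y₂-y₁)² + (z₂-z₁)²]
  = √[10² + (-1)² + 3²]
  = √[100 + 1 + 9]
  = √110
  ≈ 10.49

10.49


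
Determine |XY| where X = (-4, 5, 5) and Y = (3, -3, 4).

d = √[(x₂-x₁)² + (y₂-y₁)² + (z₂-z₁)²]
  = √[7² + (-8)² + (-1)²]
  = √[49 + 64 + 1]
  = √114
  ≈ 10.68

10.68


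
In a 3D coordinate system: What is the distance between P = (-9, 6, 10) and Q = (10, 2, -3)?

d = √[(x₂-x₁)² + (y₂-y₁)² + (z₂-z₁)²]
  = √[19² + (-4)² + (-13)²]
  = √[361 + 16 + 169]
  = √546
  ≈ 23.37

23.37


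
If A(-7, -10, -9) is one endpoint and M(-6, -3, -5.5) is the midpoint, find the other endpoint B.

B = 2M - A
  = (2·(-6) - (-7), 2·(-3) - (-10), 2·(-5.5) - (-9))
  = (-12 + 7, -6 + 10, -11 + 9)
  = (-5, 4, -2)

(-5, 4, -2)


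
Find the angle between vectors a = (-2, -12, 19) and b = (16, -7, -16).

a·b = (-2)·16 + (-12)·(-7) + 19·(-16) = -32 + 84 - 304 = -252
|a| = √((-2)² + (-12)² + 19²) = √509 ≈ 22.56
|b| = √(16² + (-7)² + (-16)²) = √561 ≈ 23.69
cos θ = (a·b)/(|a||b|) = -252/(22.56·23.69) ≈ -0.4716
θ = arccos(-0.4716) ≈ 118.1°

118.1°


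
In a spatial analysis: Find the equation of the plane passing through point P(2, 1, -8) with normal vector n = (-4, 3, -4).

The plane through P with normal n = (a, b, c) satisfies n·(r - P) = 0,
i.e. ax + by + cz = a·x₀ + b·y₀ + c·z₀.
d = (-4)·2 + 3·1 + (-4)·(-8)
  = -8 + 3 + 32
  = 27
Equation: -4x + 3y - 4z = 27

-4x + 3y - 4z = 27


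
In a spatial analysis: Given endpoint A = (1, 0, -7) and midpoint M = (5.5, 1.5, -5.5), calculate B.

B = 2M - A
  = (2·5.5 - 1, 2·1.5 - 0, 2·(-5.5) - (-7))
  = (11 - 1, 3 + 0, -11 + 7)
  = (10, 3, -4)

(10, 3, -4)


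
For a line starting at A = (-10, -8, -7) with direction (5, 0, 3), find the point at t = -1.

P(t) = A + t·d
  = (-10 + 5·(-1), -8 + 0·(-1), -7 + 3·(-1))
  = (-10 - 5, -8 + 0, -7 - 3)
  = (-15, -8, -10)

(-15, -8, -10)


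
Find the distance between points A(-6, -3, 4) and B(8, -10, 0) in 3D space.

d = √[(x₂-x₁)² + (y₂-y₁)² + (z₂-z₁)²]
  = √[14² + (-7)² + (-4)²]
  = √[196 + 49 + 16]
  = √261
  ≈ 16.16

16.16


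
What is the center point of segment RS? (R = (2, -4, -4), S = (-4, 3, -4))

M = ((x₁+x₂)/2, (y₁+y₂)/2, (z₁+z₂)/2)
  = ((2 - 4)/2, (-4 + 3)/2, (-4 - 4)/2)
  = (-2/2, -1/2, -8/2)
  = (-1, -0.5, -4)

(-1, -0.5, -4)


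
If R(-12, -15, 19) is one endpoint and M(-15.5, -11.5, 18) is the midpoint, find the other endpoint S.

S = 2M - R
  = (2·(-15.5) - (-12), 2·(-11.5) - (-15), 2·18 - 19)
  = (-31 + 12, -23 + 15, 36 - 19)
  = (-19, -8, 17)

(-19, -8, 17)


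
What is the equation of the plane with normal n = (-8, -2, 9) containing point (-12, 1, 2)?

The plane through P with normal n = (a, b, c) satisfies n·(r - P) = 0,
i.e. ax + by + cz = a·x₀ + b·y₀ + c·z₀.
d = (-8)·(-12) + (-2)·1 + 9·2
  = 96 - 2 + 18
  = 112
Equation: -8x - 2y + 9z = 112

-8x - 2y + 9z = 112


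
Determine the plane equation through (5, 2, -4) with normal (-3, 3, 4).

The plane through P with normal n = (a, b, c) satisfies n·(r - P) = 0,
i.e. ax + by + cz = a·x₀ + b·y₀ + c·z₀.
d = (-3)·5 + 3·2 + 4·(-4)
  = -15 + 6 - 16
  = -25
Equation: -3x + 3y + 4z = -25

-3x + 3y + 4z = -25


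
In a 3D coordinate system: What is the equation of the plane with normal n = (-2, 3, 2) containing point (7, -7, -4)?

The plane through P with normal n = (a, b, c) satisfies n·(r - P) = 0,
i.e. ax + by + cz = a·x₀ + b·y₀ + c·z₀.
d = (-2)·7 + 3·(-7) + 2·(-4)
  = -14 - 21 - 8
  = -43
Equation: -2x + 3y + 2z = -43

-2x + 3y + 2z = -43


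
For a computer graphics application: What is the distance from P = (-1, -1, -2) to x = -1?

distance = |a·x₀ + b·y₀ + c·z₀ - d| / √(a² + b² + c²)
  = |1·(-1) + 0·(-1) + 0·(-2) - (-1)| / √(1² + 0² + 0²)
  = |-1 + 0 + 0 + 1| / √(1 + 0 + 0)
  = |0| / √1
  = 0 / 1
  ≈ 0

0


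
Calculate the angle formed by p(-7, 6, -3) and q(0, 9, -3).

p·q = (-7)·0 + 6·9 + (-3)·(-3) = 0 + 54 + 9 = 63
|p| = √((-7)² + 6² + (-3)²) = √94 ≈ 9.695
|q| = √(0² + 9² + (-3)²) = √90 ≈ 9.487
cos θ = (p·q)/(|p||q|) = 63/(9.695·9.487) ≈ 0.6849
θ = arccos(0.6849) ≈ 46.77°

46.77°


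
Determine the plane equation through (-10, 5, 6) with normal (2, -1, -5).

The plane through P with normal n = (a, b, c) satisfies n·(r - P) = 0,
i.e. ax + by + cz = a·x₀ + b·y₀ + c·z₀.
d = 2·(-10) + (-1)·5 + (-5)·6
  = -20 - 5 - 30
  = -55
Equation: 2x - y - 5z = -55

2x - y - 5z = -55


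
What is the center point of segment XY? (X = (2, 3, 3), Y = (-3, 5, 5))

M = ((x₁+x₂)/2, (y₁+y₂)/2, (z₁+z₂)/2)
  = ((2 - 3)/2, (3 + 5)/2, (3 + 5)/2)
  = (-1/2, 8/2, 8/2)
  = (-0.5, 4, 4)

(-0.5, 4, 4)


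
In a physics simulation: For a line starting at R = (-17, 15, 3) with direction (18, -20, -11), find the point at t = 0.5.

P(t) = R + t·d
  = (-17 + 18·0.5, 15 + (-20)·0.5, 3 + (-11)·0.5)
  = (-17 + 9, 15 - 10, 3 - 5.5)
  = (-8, 5, -2.5)

(-8, 5, -2.5)


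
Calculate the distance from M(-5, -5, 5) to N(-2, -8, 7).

d = √[(x₂-x₁)² + (y₂-y₁)² + (z₂-z₁)²]
  = √[3² + (-3)² + 2²]
  = √[9 + 9 + 4]
  = √22
  ≈ 4.69

4.69


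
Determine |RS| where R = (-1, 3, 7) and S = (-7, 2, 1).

d = √[(x₂-x₁)² + (y₂-y₁)² + (z₂-z₁)²]
  = √[(-6)² + (-1)² + (-6)²]
  = √[36 + 1 + 36]
  = √73
  ≈ 8.544

8.544


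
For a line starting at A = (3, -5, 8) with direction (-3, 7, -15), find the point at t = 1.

P(t) = A + t·d
  = (3 + (-3)·1, -5 + 7·1, 8 + (-15)·1)
  = (3 - 3, -5 + 7, 8 - 15)
  = (0, 2, -7)

(0, 2, -7)


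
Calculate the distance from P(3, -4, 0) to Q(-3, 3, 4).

d = √[(x₂-x₁)² + (y₂-y₁)² + (z₂-z₁)²]
  = √[(-6)² + 7² + 4²]
  = √[36 + 49 + 16]
  = √101
  ≈ 10.05

10.05


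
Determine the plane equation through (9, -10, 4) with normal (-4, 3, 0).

The plane through P with normal n = (a, b, c) satisfies n·(r - P) = 0,
i.e. ax + by + cz = a·x₀ + b·y₀ + c·z₀.
d = (-4)·9 + 3·(-10) + 0·4
  = -36 - 30 + 0
  = -66
Equation: -4x + 3y = -66

-4x + 3y = -66


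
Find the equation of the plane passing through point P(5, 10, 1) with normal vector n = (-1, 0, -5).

The plane through P with normal n = (a, b, c) satisfies n·(r - P) = 0,
i.e. ax + by + cz = a·x₀ + b·y₀ + c·z₀.
d = (-1)·5 + 0·10 + (-5)·1
  = -5 + 0 - 5
  = -10
Equation: -x - 5z = -10

-x - 5z = -10


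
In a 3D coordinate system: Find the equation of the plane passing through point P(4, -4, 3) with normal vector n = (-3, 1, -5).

The plane through P with normal n = (a, b, c) satisfies n·(r - P) = 0,
i.e. ax + by + cz = a·x₀ + b·y₀ + c·z₀.
d = (-3)·4 + 1·(-4) + (-5)·3
  = -12 - 4 - 15
  = -31
Equation: -3x + y - 5z = -31

-3x + y - 5z = -31


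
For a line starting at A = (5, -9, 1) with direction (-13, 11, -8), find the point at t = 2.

P(t) = A + t·d
  = (5 + (-13)·2, -9 + 11·2, 1 + (-8)·2)
  = (5 - 26, -9 + 22, 1 - 16)
  = (-21, 13, -15)

(-21, 13, -15)


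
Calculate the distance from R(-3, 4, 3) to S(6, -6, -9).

d = √[(x₂-x₁)² + (y₂-y₁)² + (z₂-z₁)²]
  = √[9² + (-10)² + (-12)²]
  = √[81 + 100 + 144]
  = √325
  ≈ 18.03

18.03


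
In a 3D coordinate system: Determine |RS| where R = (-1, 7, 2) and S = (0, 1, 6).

d = √[(x₂-x₁)² + (y₂-y₁)² + (z₂-z₁)²]
  = √[1² + (-6)² + 4²]
  = √[1 + 36 + 16]
  = √53
  ≈ 7.28

7.28


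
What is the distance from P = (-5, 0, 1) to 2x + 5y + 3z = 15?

distance = |a·x₀ + b·y₀ + c·z₀ - d| / √(a² + b² + c²)
  = |2·(-5) + 5·0 + 3·1 - 15| / √(2² + 5² + 3²)
  = |-10 + 0 + 3 - 15| / √(4 + 25 + 9)
  = |-22| / √38
  = 22 / 6.164
  ≈ 3.569

3.569


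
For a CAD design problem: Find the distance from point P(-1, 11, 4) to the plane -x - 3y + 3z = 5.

distance = |a·x₀ + b·y₀ + c·z₀ - d| / √(a² + b² + c²)
  = |(-1)·(-1) + (-3)·11 + 3·4 - 5| / √((-1)² + (-3)² + 3²)
  = |1 - 33 + 12 - 5| / √(1 + 9 + 9)
  = |-25| / √19
  = 25 / 4.359
  ≈ 5.735

5.735


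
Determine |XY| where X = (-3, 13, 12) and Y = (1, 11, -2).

d = √[(x₂-x₁)² + (y₂-y₁)² + (z₂-z₁)²]
  = √[4² + (-2)² + (-14)²]
  = √[16 + 4 + 196]
  = √216
  ≈ 14.7

14.7


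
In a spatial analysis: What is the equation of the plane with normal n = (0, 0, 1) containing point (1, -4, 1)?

The plane through P with normal n = (a, b, c) satisfies n·(r - P) = 0,
i.e. ax + by + cz = a·x₀ + b·y₀ + c·z₀.
d = 0·1 + 0·(-4) + 1·1
  = 0 + 0 + 1
  = 1
Equation: z = 1

z = 1


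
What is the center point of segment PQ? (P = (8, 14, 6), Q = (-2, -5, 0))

M = ((x₁+x₂)/2, (y₁+y₂)/2, (z₁+z₂)/2)
  = ((8 - 2)/2, (14 - 5)/2, (6 + 0)/2)
  = (6/2, 9/2, 6/2)
  = (3, 4.5, 3)

(3, 4.5, 3)


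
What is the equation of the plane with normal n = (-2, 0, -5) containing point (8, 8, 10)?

The plane through P with normal n = (a, b, c) satisfies n·(r - P) = 0,
i.e. ax + by + cz = a·x₀ + b·y₀ + c·z₀.
d = (-2)·8 + 0·8 + (-5)·10
  = -16 + 0 - 50
  = -66
Equation: -2x - 5z = -66

-2x - 5z = -66


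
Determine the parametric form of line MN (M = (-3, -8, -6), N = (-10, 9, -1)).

Direction vector d = N - M = (-10 + 3, 9 + 8, -1 + 6) = (-7, 17, 5)
Parametric form r = M + t·d:
x = -3 - 7t, y = -8 + 17t, z = -6 + 5t

x = -3 - 7t, y = -8 + 17t, z = -6 + 5t


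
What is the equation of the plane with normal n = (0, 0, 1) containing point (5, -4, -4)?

The plane through P with normal n = (a, b, c) satisfies n·(r - P) = 0,
i.e. ax + by + cz = a·x₀ + b·y₀ + c·z₀.
d = 0·5 + 0·(-4) + 1·(-4)
  = 0 + 0 - 4
  = -4
Equation: z = -4

z = -4


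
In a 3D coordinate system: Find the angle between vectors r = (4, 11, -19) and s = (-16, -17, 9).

r·s = 4·(-16) + 11·(-17) + (-19)·9 = -64 - 187 - 171 = -422
|r| = √(4² + 11² + (-19)²) = √498 ≈ 22.32
|s| = √((-16)² + (-17)² + 9²) = √626 ≈ 25.02
cos θ = (r·s)/(|r||s|) = -422/(22.32·25.02) ≈ -0.7558
θ = arccos(-0.7558) ≈ 139.1°

139.1°


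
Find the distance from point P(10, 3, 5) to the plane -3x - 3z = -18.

distance = |a·x₀ + b·y₀ + c·z₀ - d| / √(a² + b² + c²)
  = |(-3)·10 + 0·3 + (-3)·5 - (-18)| / √((-3)² + 0² + (-3)²)
  = |-30 + 0 - 15 + 18| / √(9 + 0 + 9)
  = |-27| / √18
  = 27 / 4.243
  ≈ 6.364

6.364


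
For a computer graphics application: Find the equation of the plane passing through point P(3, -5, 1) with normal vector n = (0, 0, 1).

The plane through P with normal n = (a, b, c) satisfies n·(r - P) = 0,
i.e. ax + by + cz = a·x₀ + b·y₀ + c·z₀.
d = 0·3 + 0·(-5) + 1·1
  = 0 + 0 + 1
  = 1
Equation: z = 1

z = 1


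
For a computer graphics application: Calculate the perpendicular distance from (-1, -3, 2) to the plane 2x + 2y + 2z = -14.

distance = |a·x₀ + b·y₀ + c·z₀ - d| / √(a² + b² + c²)
  = |2·(-1) + 2·(-3) + 2·2 - (-14)| / √(2² + 2² + 2²)
  = |-2 - 6 + 4 + 14| / √(4 + 4 + 4)
  = |10| / √12
  = 10 / 3.464
  ≈ 2.887

2.887


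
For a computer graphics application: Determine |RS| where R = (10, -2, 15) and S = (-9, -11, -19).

d = √[(x₂-x₁)² + (y₂-y₁)² + (z₂-z₁)²]
  = √[(-19)² + (-9)² + (-34)²]
  = √[361 + 81 + 1156]
  = √1598
  ≈ 39.97

39.97


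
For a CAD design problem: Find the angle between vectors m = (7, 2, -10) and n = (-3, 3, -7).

m·n = 7·(-3) + 2·3 + (-10)·(-7) = -21 + 6 + 70 = 55
|m| = √(7² + 2² + (-10)²) = √153 ≈ 12.37
|n| = √((-3)² + 3² + (-7)²) = √67 ≈ 8.185
cos θ = (m·n)/(|m||n|) = 55/(12.37·8.185) ≈ 0.5432
θ = arccos(0.5432) ≈ 57.1°

57.1°


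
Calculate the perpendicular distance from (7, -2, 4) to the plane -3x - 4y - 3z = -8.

distance = |a·x₀ + b·y₀ + c·z₀ - d| / √(a² + b² + c²)
  = |(-3)·7 + (-4)·(-2) + (-3)·4 - (-8)| / √((-3)² + (-4)² + (-3)²)
  = |-21 + 8 - 12 + 8| / √(9 + 16 + 9)
  = |-17| / √34
  = 17 / 5.831
  ≈ 2.915

2.915


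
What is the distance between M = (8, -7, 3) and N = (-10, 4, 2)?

d = √[(x₂-x₁)² + (y₂-y₁)² + (z₂-z₁)²]
  = √[(-18)² + 11² + (-1)²]
  = √[324 + 121 + 1]
  = √446
  ≈ 21.12

21.12


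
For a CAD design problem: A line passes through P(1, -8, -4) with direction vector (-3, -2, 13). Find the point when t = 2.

P(t) = P + t·d
  = (1 + (-3)·2, -8 + (-2)·2, -4 + 13·2)
  = (1 - 6, -8 - 4, -4 + 26)
  = (-5, -12, 22)

(-5, -12, 22)


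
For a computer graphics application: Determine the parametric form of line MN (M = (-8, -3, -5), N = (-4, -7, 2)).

Direction vector d = N - M = (-4 + 8, -7 + 3, 2 + 5) = (4, -4, 7)
Parametric form r = M + t·d:
x = -8 + 4t, y = -3 - 4t, z = -5 + 7t

x = -8 + 4t, y = -3 - 4t, z = -5 + 7t


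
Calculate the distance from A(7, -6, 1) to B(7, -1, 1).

d = √[(x₂-x₁)² + (y₂-y₁)² + (z₂-z₁)²]
  = √[0² + 5² + 0²]
  = √[0 + 25 + 0]
  = √25
  ≈ 5

5


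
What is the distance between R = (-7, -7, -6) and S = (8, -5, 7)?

d = √[(x₂-x₁)² + (y₂-y₁)² + (z₂-z₁)²]
  = √[15² + 2² + 13²]
  = √[225 + 4 + 169]
  = √398
  ≈ 19.95

19.95


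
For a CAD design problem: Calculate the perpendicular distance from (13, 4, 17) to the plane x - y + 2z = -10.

distance = |a·x₀ + b·y₀ + c·z₀ - d| / √(a² + b² + c²)
  = |1·13 + (-1)·4 + 2·17 - (-10)| / √(1² + (-1)² + 2²)
  = |13 - 4 + 34 + 10| / √(1 + 1 + 4)
  = |53| / √6
  = 53 / 2.449
  ≈ 21.64

21.64


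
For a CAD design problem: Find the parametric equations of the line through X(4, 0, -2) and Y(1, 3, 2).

Direction vector d = Y - X = (1 - 4, 3 + 0, 2 + 2) = (-3, 3, 4)
Parametric form r = X + t·d:
x = 4 - 3t, y = 0 + 3t, z = -2 + 4t

x = 4 - 3t, y = 0 + 3t, z = -2 + 4t


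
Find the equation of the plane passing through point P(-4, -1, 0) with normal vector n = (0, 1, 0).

The plane through P with normal n = (a, b, c) satisfies n·(r - P) = 0,
i.e. ax + by + cz = a·x₀ + b·y₀ + c·z₀.
d = 0·(-4) + 1·(-1) + 0·0
  = 0 - 1 + 0
  = -1
Equation: y = -1

y = -1


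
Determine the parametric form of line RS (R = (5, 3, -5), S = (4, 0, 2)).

Direction vector d = S - R = (4 - 5, 0 - 3, 2 + 5) = (-1, -3, 7)
Parametric form r = R + t·d:
x = 5 - t, y = 3 - 3t, z = -5 + 7t

x = 5 - t, y = 3 - 3t, z = -5 + 7t


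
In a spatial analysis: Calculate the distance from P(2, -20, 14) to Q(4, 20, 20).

d = √[(x₂-x₁)² + (y₂-y₁)² + (z₂-z₁)²]
  = √[2² + 40² + 6²]
  = √[4 + 1600 + 36]
  = √1640
  ≈ 40.5

40.5


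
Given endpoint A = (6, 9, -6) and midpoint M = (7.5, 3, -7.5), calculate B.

B = 2M - A
  = (2·7.5 - 6, 2·3 - 9, 2·(-7.5) - (-6))
  = (15 - 6, 6 - 9, -15 + 6)
  = (9, -3, -9)

(9, -3, -9)


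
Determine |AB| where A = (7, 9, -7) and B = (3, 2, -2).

d = √[(x₂-x₁)² + (y₂-y₁)² + (z₂-z₁)²]
  = √[(-4)² + (-7)² + 5²]
  = √[16 + 49 + 25]
  = √90
  ≈ 9.487

9.487


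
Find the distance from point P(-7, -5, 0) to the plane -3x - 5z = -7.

distance = |a·x₀ + b·y₀ + c·z₀ - d| / √(a² + b² + c²)
  = |(-3)·(-7) + 0·(-5) + (-5)·0 - (-7)| / √((-3)² + 0² + (-5)²)
  = |21 + 0 + 0 + 7| / √(9 + 0 + 25)
  = |28| / √34
  = 28 / 5.831
  ≈ 4.802

4.802


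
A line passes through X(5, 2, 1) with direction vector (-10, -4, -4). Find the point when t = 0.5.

P(t) = X + t·d
  = (5 + (-10)·0.5, 2 + (-4)·0.5, 1 + (-4)·0.5)
  = (5 - 5, 2 - 2, 1 - 2)
  = (0, 0, -1)

(0, 0, -1)


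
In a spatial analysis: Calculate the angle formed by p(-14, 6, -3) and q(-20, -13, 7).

p·q = (-14)·(-20) + 6·(-13) + (-3)·7 = 280 - 78 - 21 = 181
|p| = √((-14)² + 6² + (-3)²) = √241 ≈ 15.52
|q| = √((-20)² + (-13)² + 7²) = √618 ≈ 24.86
cos θ = (p·q)/(|p||q|) = 181/(15.52·24.86) ≈ 0.469
θ = arccos(0.469) ≈ 62.03°

62.03°


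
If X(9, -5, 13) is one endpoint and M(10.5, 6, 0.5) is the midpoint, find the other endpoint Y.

Y = 2M - X
  = (2·10.5 - 9, 2·6 - (-5), 2·0.5 - 13)
  = (21 - 9, 12 + 5, 1 - 13)
  = (12, 17, -12)

(12, 17, -12)


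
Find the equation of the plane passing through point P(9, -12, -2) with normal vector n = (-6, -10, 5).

The plane through P with normal n = (a, b, c) satisfies n·(r - P) = 0,
i.e. ax + by + cz = a·x₀ + b·y₀ + c·z₀.
d = (-6)·9 + (-10)·(-12) + 5·(-2)
  = -54 + 120 - 10
  = 56
Equation: -6x - 10y + 5z = 56

-6x - 10y + 5z = 56


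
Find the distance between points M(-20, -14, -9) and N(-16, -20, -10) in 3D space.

d = √[(x₂-x₁)² + (y₂-y₁)² + (z₂-z₁)²]
  = √[4² + (-6)² + (-1)²]
  = √[16 + 36 + 1]
  = √53
  ≈ 7.28

7.28


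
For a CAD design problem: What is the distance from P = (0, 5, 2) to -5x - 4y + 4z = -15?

distance = |a·x₀ + b·y₀ + c·z₀ - d| / √(a² + b² + c²)
  = |(-5)·0 + (-4)·5 + 4·2 - (-15)| / √((-5)² + (-4)² + 4²)
  = |0 - 20 + 8 + 15| / √(25 + 16 + 16)
  = |3| / √57
  = 3 / 7.55
  ≈ 0.3974

0.3974


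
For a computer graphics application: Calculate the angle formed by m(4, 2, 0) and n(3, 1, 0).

m·n = 4·3 + 2·1 + 0·0 = 12 + 2 + 0 = 14
|m| = √(4² + 2² + 0²) = √20 ≈ 4.472
|n| = √(3² + 1² + 0²) = √10 ≈ 3.162
cos θ = (m·n)/(|m||n|) = 14/(4.472·3.162) ≈ 0.9899
θ = arccos(0.9899) ≈ 8.13°

8.13°


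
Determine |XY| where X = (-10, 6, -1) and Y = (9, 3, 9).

d = √[(x₂-x₁)² + (y₂-y₁)² + (z₂-z₁)²]
  = √[19² + (-3)² + 10²]
  = √[361 + 9 + 100]
  = √470
  ≈ 21.68

21.68


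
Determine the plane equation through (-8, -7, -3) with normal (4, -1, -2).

The plane through P with normal n = (a, b, c) satisfies n·(r - P) = 0,
i.e. ax + by + cz = a·x₀ + b·y₀ + c·z₀.
d = 4·(-8) + (-1)·(-7) + (-2)·(-3)
  = -32 + 7 + 6
  = -19
Equation: 4x - y - 2z = -19

4x - y - 2z = -19


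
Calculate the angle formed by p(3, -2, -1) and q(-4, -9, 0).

p·q = 3·(-4) + (-2)·(-9) + (-1)·0 = -12 + 18 + 0 = 6
|p| = √(3² + (-2)² + (-1)²) = √14 ≈ 3.742
|q| = √((-4)² + (-9)² + 0²) = √97 ≈ 9.849
cos θ = (p·q)/(|p||q|) = 6/(3.742·9.849) ≈ 0.1628
θ = arccos(0.1628) ≈ 80.63°

80.63°


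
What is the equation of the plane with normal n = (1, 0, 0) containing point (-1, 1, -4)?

The plane through P with normal n = (a, b, c) satisfies n·(r - P) = 0,
i.e. ax + by + cz = a·x₀ + b·y₀ + c·z₀.
d = 1·(-1) + 0·1 + 0·(-4)
  = -1 + 0 + 0
  = -1
Equation: x = -1

x = -1
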